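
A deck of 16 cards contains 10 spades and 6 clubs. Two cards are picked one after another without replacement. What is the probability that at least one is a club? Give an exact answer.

P(no clubs) = 10/16 × 9/15 = 90/240 = 3/8.
P(at least one) = 1 − 3/8 = 5/8.

5/8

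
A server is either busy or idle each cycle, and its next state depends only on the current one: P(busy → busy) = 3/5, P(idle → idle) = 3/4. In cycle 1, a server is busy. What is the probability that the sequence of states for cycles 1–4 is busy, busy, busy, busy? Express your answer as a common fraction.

27/125

Cycle 1 is given. For each transition, use the conditional probability from the current state:
P(busy | busy) = 3/5; P(busy | busy) = 3/5; P(busy | busy) = 3/5.
P = 3/5 × 3/5 × 3/5 = 27/125.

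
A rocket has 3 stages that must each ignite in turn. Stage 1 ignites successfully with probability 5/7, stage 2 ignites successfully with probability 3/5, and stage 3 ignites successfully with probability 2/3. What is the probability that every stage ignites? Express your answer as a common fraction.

Multiplying along the chain,
P = 5/7 × 3/5 × 2/3 = 30/105 = 2/7.

2/7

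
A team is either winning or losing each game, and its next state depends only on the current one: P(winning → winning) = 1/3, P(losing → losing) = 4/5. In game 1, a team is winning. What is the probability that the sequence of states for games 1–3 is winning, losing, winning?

Game 1 is given. For each transition, use the conditional probability from the current state:
P(losing | winning) = 2/3; P(winning | losing) = 1/5.
P = 2/3 × 1/5 = 2/15.

2/15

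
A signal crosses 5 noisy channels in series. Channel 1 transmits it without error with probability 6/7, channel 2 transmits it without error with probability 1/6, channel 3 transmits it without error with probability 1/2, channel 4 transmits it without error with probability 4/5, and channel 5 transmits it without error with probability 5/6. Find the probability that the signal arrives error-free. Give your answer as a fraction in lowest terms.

Multiplying along the chain,
P = 6/7 × 1/6 × 1/2 × 4/5 × 5/6 = 120/2520 = 1/21.

1/21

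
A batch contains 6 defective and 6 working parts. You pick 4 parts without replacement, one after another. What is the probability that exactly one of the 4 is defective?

8/33

One ordering (defective drawn first) has probability 6/12 × 6/11 × 5/10 × 4/9 = 720/11880 = 2/33.
There are C(4,1) = 4 such orderings, each equally likely, so P = 4 × 2/33 = 8/33.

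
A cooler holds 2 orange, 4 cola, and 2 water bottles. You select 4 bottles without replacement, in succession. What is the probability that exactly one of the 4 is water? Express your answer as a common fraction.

One ordering (water drawn first) has probability 2/8 × 6/7 × 5/6 × 4/5 = 240/1680 = 1/7.
There are C(4,1) = 4 such orderings, each equally likely, so P = 4 × 1/7 = 4/7.

4/7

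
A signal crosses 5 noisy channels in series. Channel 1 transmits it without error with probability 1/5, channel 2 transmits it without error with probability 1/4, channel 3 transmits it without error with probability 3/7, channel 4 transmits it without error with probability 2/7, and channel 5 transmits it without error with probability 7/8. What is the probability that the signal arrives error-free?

3/560

The events are sequential, so multiply the conditional probabilities:
P = 1/5 × 1/4 × 3/7 × 2/7 × 7/8 = 42/7840 = 3/560.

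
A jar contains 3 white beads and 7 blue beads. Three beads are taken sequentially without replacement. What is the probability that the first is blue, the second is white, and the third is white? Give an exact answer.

7/120

Each draw changes the counts, so multiply the conditional probabilities along the sequence:
P = 7/10 × 3/9 × 2/8 = 42/720 = 7/120.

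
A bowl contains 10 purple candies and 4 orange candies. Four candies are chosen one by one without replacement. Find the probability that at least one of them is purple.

1000/1001

P(no purple) = 4/14 × 3/13 × 2/12 × 1/11 = 24/24024 = 1/1001.
P(at least one) = 1 − 1/1001 = 1000/1001.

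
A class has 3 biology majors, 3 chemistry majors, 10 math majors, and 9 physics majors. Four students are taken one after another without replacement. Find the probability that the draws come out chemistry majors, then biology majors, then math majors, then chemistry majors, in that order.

Chain rule:
P = 3/25 × 3/24 × 10/23 × 2/22 = 180/303600 = 3/5060.

3/5060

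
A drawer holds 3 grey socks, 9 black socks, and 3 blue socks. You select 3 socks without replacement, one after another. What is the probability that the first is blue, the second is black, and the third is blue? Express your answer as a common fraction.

Multiply the probability of each draw given the previous ones:
P = 3/15 × 9/14 × 2/13 = 54/2730 = 9/455.

9/455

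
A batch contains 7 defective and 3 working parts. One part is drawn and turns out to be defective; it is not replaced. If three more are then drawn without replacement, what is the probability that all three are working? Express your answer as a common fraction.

1/84

After the first draw, 3 of the remaining 9 parts are working.
P = 3/9 × 2/8 × 1/7 = 6/504 = 1/84.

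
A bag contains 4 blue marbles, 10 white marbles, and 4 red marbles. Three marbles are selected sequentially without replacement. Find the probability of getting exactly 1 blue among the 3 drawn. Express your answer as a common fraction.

91/204

One ordering (blue drawn first) has probability 4/18 × 14/17 × 13/16 = 728/4896 = 91/612.
There are C(3,1) = 3 such orderings, each equally likely, so P = 3 × 91/612 = 91/204.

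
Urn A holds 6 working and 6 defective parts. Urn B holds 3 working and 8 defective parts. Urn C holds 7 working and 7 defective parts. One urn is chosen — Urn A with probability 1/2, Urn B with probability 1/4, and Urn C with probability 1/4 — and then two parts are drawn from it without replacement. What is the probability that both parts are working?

From Urn A: P(both working) = (6/12)(5/11) = 5/22.
From Urn B: P(both working) = (3/11)(2/10) = 3/55.
From Urn C: P(both working) = (7/14)(6/13) = 3/13.
Total probability = (1/2)(5/22) + (1/4)(3/55) + (1/4)(3/13) = 529/2860.

529/2860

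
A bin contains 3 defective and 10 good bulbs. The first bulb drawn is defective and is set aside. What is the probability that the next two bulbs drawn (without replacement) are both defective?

After the first draw, 2 of the remaining 12 bulbs are defective.
P = 2/12 × 1/11 = 2/132 = 1/66.

1/66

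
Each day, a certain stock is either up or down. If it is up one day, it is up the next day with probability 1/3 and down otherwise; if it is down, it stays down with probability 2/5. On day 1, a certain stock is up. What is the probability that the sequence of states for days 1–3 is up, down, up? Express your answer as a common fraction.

2/5

Day 1 is given. For each transition, use the conditional probability from the current state:
P(down | up) = 2/3; P(up | down) = 3/5.
P = 2/3 × 3/5 = 6/15 = 2/5.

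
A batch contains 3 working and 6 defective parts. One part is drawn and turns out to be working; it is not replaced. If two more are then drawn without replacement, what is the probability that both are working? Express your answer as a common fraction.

1/28

After the first draw, 2 of the remaining 8 parts are working.
P = 2/8 × 1/7 = 2/56 = 1/28.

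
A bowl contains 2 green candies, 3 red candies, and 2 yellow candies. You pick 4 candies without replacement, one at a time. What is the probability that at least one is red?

P(no red) = 4/7 × 3/6 × 2/5 × 1/4 = 24/840 = 1/35.
P(at least one) = 1 − 1/35 = 34/35.

34/35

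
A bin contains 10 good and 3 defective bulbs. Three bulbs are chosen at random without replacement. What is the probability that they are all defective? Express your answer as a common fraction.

1/286

P(all defective) = 3/13 × 2/12 × 1/11 = 6/1716 = 1/286.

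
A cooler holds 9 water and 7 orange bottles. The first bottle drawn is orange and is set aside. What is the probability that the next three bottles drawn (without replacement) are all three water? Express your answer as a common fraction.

12/65

After the first draw, 9 of the remaining 15 bottles are water.
P = 9/15 × 8/14 × 7/13 = 504/2730 = 12/65.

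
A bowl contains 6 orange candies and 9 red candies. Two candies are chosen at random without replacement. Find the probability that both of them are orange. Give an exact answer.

P(all orange) = 6/15 × 5/14 = 30/210 = 1/7.

1/7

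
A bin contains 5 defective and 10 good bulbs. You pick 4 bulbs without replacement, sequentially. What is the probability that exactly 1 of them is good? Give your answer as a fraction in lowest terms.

20/273

One ordering (good drawn first) has probability 10/15 × 5/14 × 4/13 × 3/12 = 600/32760 = 5/273.
There are C(4,1) = 4 such orderings, each equally likely, so P = 4 × 5/273 = 20/273.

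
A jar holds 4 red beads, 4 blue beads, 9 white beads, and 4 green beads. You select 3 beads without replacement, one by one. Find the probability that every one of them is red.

2/665

P = 4/21 × 3/20 × 2/19 = 24/7980 = 2/665.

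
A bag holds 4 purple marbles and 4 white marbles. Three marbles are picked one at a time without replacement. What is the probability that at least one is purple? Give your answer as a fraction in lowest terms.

P(no purple) = 4/8 × 3/7 × 2/6 = 24/336 = 1/14.
P(at least one) = 1 − 1/14 = 13/14.

13/14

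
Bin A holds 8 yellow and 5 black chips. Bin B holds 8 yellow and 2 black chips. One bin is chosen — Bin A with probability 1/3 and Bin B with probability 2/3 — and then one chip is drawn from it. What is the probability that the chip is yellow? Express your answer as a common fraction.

48/65

From Bin A: P(yellow) = 8/13.
From Bin B: P(yellow) = 8/10.
Total probability = (1/3)(8/13) + (2/3)(8/10) = 48/65.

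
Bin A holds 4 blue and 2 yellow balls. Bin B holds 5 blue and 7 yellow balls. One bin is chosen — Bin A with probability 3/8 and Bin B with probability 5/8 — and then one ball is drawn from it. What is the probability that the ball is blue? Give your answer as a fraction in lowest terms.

From Bin A: P(blue) = 4/6.
From Bin B: P(blue) = 5/12.
Total probability = (3/8)(4/6) + (5/8)(5/12) = 49/96.

49/96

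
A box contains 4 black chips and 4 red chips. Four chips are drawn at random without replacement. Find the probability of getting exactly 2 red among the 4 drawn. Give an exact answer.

One ordering (red drawn first) has probability 4/8 × 3/7 × 4/6 × 3/5 = 144/1680 = 3/35.
There are C(4,2) = 6 such orderings, each equally likely, so P = 6 × 3/35 = 18/35.

18/35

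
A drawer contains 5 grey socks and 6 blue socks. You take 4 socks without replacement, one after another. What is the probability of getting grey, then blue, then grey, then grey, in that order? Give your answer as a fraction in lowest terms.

Chain rule:
P = 5/11 × 6/10 × 4/9 × 3/8 = 360/7920 = 1/22.

1/22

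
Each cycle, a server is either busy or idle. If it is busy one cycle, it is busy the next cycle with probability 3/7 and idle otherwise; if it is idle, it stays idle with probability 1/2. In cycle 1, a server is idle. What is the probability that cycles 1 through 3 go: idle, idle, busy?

1/4

Cycle 1 is given. For each transition, use the conditional probability from the current state:
P(idle | idle) = 1/2; P(busy | idle) = 1/2.
P = 1/2 × 1/2 = 1/4.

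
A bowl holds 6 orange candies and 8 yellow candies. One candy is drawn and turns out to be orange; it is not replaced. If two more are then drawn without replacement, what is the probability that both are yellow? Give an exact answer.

With the first candy removed, 8 yellow remain out of 13.
P = 8/13 × 7/12 = 56/156 = 14/39.

14/39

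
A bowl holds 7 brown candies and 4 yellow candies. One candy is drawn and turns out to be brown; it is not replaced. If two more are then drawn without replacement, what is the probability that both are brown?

After the first draw, 6 of the remaining 10 candies are brown.
P = 6/10 × 5/9 = 30/90 = 1/3.

1/3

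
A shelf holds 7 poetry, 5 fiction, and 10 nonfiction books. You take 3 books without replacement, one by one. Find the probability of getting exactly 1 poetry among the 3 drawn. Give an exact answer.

21/44

One ordering (poetry drawn first) has probability 7/22 × 15/21 × 14/20 = 1470/9240 = 7/44.
There are C(3,1) = 3 such orderings, each equally likely, so P = 3 × 7/44 = 21/44.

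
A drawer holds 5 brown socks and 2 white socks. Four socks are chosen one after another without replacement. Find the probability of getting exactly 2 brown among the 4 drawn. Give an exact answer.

One ordering (brown drawn first) has probability 5/7 × 4/6 × 2/5 × 1/4 = 40/840 = 1/21.
There are C(4,2) = 6 such orderings, each equally likely, so P = 6 × 1/21 = 2/7.

2/7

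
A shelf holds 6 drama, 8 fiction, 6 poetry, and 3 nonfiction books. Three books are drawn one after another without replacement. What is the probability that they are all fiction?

8/253

P(all fiction) = 8/23 × 7/22 × 6/21 = 336/10626 = 8/253.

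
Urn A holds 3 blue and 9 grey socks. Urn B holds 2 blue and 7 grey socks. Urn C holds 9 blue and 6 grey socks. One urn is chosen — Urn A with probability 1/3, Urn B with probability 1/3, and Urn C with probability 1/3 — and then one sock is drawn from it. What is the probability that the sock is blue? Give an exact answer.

From Urn A: P(blue) = 3/12.
From Urn B: P(blue) = 2/9.
From Urn C: P(blue) = 9/15.
Total probability = (1/3)(3/12) + (1/3)(2/9) + (1/3)(9/15) = 193/540.

193/540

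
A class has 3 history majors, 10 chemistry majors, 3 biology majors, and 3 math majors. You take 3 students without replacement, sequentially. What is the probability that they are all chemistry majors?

P = 10/19 × 9/18 × 8/17 = 720/5814 = 40/323.

40/323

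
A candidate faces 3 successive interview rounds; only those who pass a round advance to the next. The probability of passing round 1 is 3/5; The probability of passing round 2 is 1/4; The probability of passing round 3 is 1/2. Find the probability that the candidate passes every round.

The events are sequential, so multiply the conditional probabilities:
P = 3/5 × 1/4 × 1/2 = 3/40.

3/40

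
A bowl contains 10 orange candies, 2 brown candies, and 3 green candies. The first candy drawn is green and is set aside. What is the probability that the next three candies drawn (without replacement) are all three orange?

30/91

With the first candy removed, 10 orange remain out of 14.
P = 10/14 × 9/13 × 8/12 = 720/2184 = 30/91.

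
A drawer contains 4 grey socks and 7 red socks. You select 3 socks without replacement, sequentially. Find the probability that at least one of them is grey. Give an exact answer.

P(no grey) = 7/11 × 6/10 × 5/9 = 210/990 = 7/33.
P(at least one) = 1 − 7/33 = 26/33.

26/33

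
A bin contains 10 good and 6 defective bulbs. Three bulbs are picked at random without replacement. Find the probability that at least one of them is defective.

P(no defective) = 10/16 × 9/15 × 8/14 = 720/3360 = 3/14.
P(at least one) = 1 − 3/14 = 11/14.

11/14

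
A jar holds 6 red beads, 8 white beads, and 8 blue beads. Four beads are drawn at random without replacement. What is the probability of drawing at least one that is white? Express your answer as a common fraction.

82/95

P(no white) = 14/22 × 13/21 × 12/20 × 11/19 = 24024/175560 = 13/95.
P(at least one) = 1 − 13/95 = 82/95.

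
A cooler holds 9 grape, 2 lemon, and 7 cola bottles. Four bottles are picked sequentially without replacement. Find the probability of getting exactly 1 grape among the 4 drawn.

21/85

One ordering (grape drawn first) has probability 9/18 × 9/17 × 8/16 × 7/15 = 4536/73440 = 21/340.
There are C(4,1) = 4 such orderings, each equally likely, so P = 4 × 21/340 = 21/85.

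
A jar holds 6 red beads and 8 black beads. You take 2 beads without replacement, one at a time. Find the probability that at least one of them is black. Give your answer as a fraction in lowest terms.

76/91

P(no black) = 6/14 × 5/13 = 30/182 = 15/91.
P(at least one) = 1 − 15/91 = 76/91.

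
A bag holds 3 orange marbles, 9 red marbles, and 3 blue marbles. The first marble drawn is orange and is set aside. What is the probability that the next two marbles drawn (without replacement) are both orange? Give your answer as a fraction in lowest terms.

After the first draw, 2 of the remaining 14 marbles are orange.
P = 2/14 × 1/13 = 2/182 = 1/91.

1/91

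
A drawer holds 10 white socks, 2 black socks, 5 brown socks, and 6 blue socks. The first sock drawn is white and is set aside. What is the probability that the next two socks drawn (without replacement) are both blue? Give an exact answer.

With the first sock removed, 6 blue remain out of 22.
P = 6/22 × 5/21 = 30/462 = 5/77.

5/77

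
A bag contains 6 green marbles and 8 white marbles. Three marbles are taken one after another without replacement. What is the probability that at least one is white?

P(no white) = 6/14 × 5/13 × 4/12 = 120/2184 = 5/91.
P(at least one) = 1 − 5/91 = 86/91.

86/91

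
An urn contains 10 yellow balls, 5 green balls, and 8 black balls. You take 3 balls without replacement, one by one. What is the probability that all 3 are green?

P(all green) = 5/23 × 4/22 × 3/21 = 60/10626 = 10/1771.

10/1771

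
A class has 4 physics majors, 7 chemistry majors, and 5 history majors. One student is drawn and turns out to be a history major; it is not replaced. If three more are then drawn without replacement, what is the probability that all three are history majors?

4/455

After the first draw, 4 of the remaining 15 students are history majors.
P = 4/15 × 3/14 × 2/13 = 24/2730 = 4/455.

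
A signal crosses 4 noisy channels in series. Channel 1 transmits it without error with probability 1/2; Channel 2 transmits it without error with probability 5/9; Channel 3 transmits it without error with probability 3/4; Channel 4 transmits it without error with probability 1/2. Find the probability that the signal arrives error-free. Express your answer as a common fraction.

Each stage is reached only if all earlier stages succeed, so
P = 1/2 × 5/9 × 3/4 × 1/2 = 15/144 = 5/48.

5/48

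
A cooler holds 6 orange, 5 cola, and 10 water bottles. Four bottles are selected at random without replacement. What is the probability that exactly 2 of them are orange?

5/19

One ordering (orange drawn first) has probability 6/21 × 5/20 × 15/19 × 14/18 = 6300/143640 = 5/114.
There are C(4,2) = 6 such orderings, each equally likely, so P = 6 × 5/114 = 5/19.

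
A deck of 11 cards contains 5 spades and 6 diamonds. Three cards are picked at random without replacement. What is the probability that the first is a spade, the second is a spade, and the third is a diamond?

4/33

Chain rule:
P = 5/11 × 4/10 × 6/9 = 120/990 = 4/33.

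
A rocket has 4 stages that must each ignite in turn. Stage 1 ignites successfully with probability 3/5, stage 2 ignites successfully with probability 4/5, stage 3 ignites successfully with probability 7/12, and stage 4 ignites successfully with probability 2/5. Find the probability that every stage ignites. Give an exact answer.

The events are sequential, so multiply the conditional probabilities:
P = 3/5 × 4/5 × 7/12 × 2/5 = 168/1500 = 14/125.

14/125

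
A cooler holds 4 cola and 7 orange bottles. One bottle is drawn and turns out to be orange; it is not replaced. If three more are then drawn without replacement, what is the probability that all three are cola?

1/30

After the first draw, 4 of the remaining 10 bottles are cola.
P = 4/10 × 3/9 × 2/8 = 24/720 = 1/30.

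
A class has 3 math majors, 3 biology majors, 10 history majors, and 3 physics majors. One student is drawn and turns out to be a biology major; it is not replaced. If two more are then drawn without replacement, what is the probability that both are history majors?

With the first student removed, 10 history majors remain out of 18.
P = 10/18 × 9/17 = 90/306 = 5/17.

5/17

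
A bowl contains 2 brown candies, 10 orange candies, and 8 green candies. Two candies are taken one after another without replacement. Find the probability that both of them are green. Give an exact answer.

P(all green) = 8/20 × 7/19 = 56/380 = 14/95.

14/95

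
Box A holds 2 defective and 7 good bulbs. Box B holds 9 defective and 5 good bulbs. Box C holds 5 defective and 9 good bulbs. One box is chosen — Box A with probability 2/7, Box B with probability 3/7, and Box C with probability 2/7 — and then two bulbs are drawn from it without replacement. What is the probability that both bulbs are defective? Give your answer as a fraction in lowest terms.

From Box A: P(both defective) = (2/9)(1/8) = 1/36.
From Box B: P(both defective) = (9/14)(8/13) = 36/91.
From Box C: P(both defective) = (5/14)(4/13) = 10/91.
Total probability = (2/7)(1/36) + (3/7)(36/91) + (2/7)(10/91) = 2395/11466.

2395/11466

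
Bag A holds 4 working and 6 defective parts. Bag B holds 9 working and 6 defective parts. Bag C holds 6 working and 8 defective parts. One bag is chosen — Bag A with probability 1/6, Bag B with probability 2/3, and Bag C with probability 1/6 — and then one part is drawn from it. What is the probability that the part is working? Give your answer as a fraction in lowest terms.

113/210

From Bag A: P(working) = 4/10.
From Bag B: P(working) = 9/15.
From Bag C: P(working) = 6/14.
Total probability = (1/6)(4/10) + (2/3)(9/15) + (1/6)(6/14) = 113/210.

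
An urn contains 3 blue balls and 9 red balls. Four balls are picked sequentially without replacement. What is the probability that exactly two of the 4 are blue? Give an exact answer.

One ordering (blue drawn first) has probability 3/12 × 2/11 × 9/10 × 8/9 = 432/11880 = 2/55.
There are C(4,2) = 6 such orderings, each equally likely, so P = 6 × 2/55 = 12/55.

12/55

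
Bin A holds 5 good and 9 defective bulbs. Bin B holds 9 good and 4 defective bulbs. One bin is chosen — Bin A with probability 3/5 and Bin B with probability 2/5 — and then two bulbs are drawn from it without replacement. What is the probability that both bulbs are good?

114/455

From Bin A: P(both good) = (5/14)(4/13) = 10/91.
From Bin B: P(both good) = (9/13)(8/12) = 6/13.
Total probability = (3/5)(10/91) + (2/5)(6/13) = 114/455.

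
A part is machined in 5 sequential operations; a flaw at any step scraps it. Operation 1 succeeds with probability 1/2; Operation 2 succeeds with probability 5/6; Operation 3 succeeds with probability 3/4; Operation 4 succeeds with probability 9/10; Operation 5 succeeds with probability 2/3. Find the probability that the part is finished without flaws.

Multiplying along the chain,
P = 1/2 × 5/6 × 3/4 × 9/10 × 2/3 = 270/1440 = 3/16.

3/16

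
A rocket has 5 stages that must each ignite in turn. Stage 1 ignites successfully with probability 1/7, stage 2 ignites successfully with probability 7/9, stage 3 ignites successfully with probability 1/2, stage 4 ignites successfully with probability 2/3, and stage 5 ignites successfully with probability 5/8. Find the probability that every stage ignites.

The events are sequential, so multiply the conditional probabilities:
P = 1/7 × 7/9 × 1/2 × 2/3 × 5/8 = 70/3024 = 5/216.

5/216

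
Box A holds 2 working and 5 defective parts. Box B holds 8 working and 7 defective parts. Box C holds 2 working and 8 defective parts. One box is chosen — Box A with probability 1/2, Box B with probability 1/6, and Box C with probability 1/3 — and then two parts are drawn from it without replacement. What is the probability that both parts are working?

143/1890

From Box A: P(both working) = (2/7)(1/6) = 1/21.
From Box B: P(both working) = (8/15)(7/14) = 4/15.
From Box C: P(both working) = (2/10)(1/9) = 1/45.
Total probability = (1/2)(1/21) + (1/6)(4/15) + (1/3)(1/45) = 143/1890.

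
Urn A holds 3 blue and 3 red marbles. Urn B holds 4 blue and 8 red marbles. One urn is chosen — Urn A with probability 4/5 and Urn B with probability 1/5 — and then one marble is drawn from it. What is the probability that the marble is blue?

From Urn A: P(blue) = 3/6.
From Urn B: P(blue) = 4/12.
Total probability = (4/5)(3/6) + (1/5)(4/12) = 7/15.

7/15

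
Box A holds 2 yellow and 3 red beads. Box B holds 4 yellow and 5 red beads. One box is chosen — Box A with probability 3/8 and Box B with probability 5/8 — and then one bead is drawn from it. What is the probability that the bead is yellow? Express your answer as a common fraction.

From Box A: P(yellow) = 2/5.
From Box B: P(yellow) = 4/9.
Total probability = (3/8)(2/5) + (5/8)(4/9) = 77/180.

77/180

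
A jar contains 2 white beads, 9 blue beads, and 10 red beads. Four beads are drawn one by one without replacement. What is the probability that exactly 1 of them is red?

110/399

One ordering (red drawn first) has probability 10/21 × 11/20 × 10/19 × 9/18 = 9900/143640 = 55/798.
There are C(4,1) = 4 such orderings, each equally likely, so P = 4 × 55/798 = 110/399.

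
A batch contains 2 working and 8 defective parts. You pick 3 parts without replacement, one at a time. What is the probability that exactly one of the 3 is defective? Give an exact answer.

1/15

One ordering (defective drawn first) has probability 8/10 × 2/9 × 1/8 = 16/720 = 1/45.
There are C(3,1) = 3 such orderings, each equally likely, so P = 3 × 1/45 = 1/15.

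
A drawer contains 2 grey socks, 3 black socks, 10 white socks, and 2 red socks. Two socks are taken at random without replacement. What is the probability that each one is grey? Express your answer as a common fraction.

P(all grey) = 2/17 × 1/16 = 2/272 = 1/136.

1/136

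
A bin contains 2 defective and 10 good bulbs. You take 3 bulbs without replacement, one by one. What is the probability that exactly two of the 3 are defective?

1/22

One ordering (defective drawn first) has probability 2/12 × 1/11 × 10/10 = 20/1320 = 1/66.
There are C(3,2) = 3 such orderings, each equally likely, so P = 3 × 1/66 = 1/22.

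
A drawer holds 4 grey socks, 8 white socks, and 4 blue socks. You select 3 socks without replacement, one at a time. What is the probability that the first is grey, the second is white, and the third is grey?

Chain rule:
P = 4/16 × 8/15 × 3/14 = 96/3360 = 1/35.

1/35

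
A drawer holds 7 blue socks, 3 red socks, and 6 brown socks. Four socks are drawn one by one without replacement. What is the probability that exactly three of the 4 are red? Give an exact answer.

One ordering (red drawn first) has probability 3/16 × 2/15 × 1/14 × 13/13 = 78/43680 = 1/560.
There are C(4,3) = 4 such orderings, each equally likely, so P = 4 × 1/560 = 1/140.

1/140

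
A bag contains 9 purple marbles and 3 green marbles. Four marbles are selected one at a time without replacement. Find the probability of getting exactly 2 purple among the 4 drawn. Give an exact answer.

12/55

One ordering (purple drawn first) has probability 9/12 × 8/11 × 3/10 × 2/9 = 432/11880 = 2/55.
There are C(4,2) = 6 such orderings, each equally likely, so P = 6 × 2/55 = 12/55.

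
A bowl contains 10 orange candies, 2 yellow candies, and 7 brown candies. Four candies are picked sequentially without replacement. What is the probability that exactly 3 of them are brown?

One ordering (brown drawn first) has probability 7/19 × 6/18 × 5/17 × 12/16 = 2520/93024 = 35/1292.
There are C(4,3) = 4 such orderings, each equally likely, so P = 4 × 35/1292 = 35/323.

35/323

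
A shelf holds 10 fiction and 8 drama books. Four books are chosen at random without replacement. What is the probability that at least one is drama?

P(no drama) = 10/18 × 9/17 × 8/16 × 7/15 = 5040/73440 = 7/102.
P(at least one) = 1 − 7/102 = 95/102.

95/102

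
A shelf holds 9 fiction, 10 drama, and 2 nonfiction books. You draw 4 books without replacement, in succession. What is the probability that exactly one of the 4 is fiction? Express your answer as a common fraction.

One ordering (fiction drawn first) has probability 9/21 × 12/20 × 11/19 × 10/18 = 11880/143640 = 11/133.
There are C(4,1) = 4 such orderings, each equally likely, so P = 4 × 11/133 = 44/133.

44/133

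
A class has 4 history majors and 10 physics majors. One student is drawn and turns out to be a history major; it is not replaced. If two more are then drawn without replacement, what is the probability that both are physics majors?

15/26

With the first student removed, 10 physics majors remain out of 13.
P = 10/13 × 9/12 = 90/156 = 15/26.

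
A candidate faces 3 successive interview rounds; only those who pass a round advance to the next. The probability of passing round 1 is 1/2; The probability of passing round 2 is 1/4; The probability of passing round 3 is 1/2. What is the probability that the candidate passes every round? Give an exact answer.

Multiplying along the chain,
P = 1/2 × 1/4 × 1/2 = 1/16.

1/16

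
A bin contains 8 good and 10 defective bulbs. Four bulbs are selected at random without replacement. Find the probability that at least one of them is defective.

299/306

P(no defective) = 8/18 × 7/17 × 6/16 × 5/15 = 1680/73440 = 7/306.
P(at least one) = 1 − 7/306 = 299/306.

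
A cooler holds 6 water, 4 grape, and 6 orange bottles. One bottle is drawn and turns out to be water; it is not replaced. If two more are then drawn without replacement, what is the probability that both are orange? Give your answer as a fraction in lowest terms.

1/7

With the first bottle removed, 6 orange remain out of 15.
P = 6/15 × 5/14 = 30/210 = 1/7.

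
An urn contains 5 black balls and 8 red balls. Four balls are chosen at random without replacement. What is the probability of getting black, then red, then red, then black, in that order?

Each draw changes the counts, so multiply the conditional probabilities along the sequence:
P = 5/13 × 8/12 × 7/11 × 4/10 = 1120/17160 = 28/429.

28/429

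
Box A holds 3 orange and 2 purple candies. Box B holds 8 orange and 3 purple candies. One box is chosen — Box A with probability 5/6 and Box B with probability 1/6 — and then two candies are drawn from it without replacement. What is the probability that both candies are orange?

From Box A: P(both orange) = (3/5)(2/4) = 3/10.
From Box B: P(both orange) = (8/11)(7/10) = 28/55.
Total probability = (5/6)(3/10) + (1/6)(28/55) = 221/660.

221/660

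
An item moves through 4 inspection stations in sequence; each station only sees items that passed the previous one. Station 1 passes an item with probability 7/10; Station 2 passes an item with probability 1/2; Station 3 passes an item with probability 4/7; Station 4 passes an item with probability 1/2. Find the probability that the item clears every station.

The events are sequential, so multiply the conditional probabilities:
P = 7/10 × 1/2 × 4/7 × 1/2 = 28/280 = 1/10.

1/10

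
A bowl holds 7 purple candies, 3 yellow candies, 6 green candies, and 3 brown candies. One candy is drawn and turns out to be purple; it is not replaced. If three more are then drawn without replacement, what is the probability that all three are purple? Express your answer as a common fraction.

With the first candy removed, 6 purple remain out of 18.
P = 6/18 × 5/17 × 4/16 = 120/4896 = 5/204.

5/204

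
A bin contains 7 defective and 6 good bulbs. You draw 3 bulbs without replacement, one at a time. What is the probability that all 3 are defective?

P(every draw is defective) = 7/13 × 6/12 × 5/11 = 210/1716 = 35/286.

35/286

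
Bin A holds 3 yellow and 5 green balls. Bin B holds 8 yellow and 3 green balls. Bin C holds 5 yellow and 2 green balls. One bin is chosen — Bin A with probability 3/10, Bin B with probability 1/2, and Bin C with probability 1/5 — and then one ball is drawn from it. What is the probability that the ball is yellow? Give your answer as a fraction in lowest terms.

From Bin A: P(yellow) = 3/8.
From Bin B: P(yellow) = 8/11.
From Bin C: P(yellow) = 5/7.
Total probability = (3/10)(3/8) + (1/2)(8/11) + (1/5)(5/7) = 3813/6160.

3813/6160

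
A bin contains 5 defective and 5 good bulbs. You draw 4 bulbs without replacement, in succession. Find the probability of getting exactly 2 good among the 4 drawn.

One ordering (good drawn first) has probability 5/10 × 4/9 × 5/8 × 4/7 = 400/5040 = 5/63.
There are C(4,2) = 6 such orderings, each equally likely, so P = 6 × 5/63 = 10/21.

10/21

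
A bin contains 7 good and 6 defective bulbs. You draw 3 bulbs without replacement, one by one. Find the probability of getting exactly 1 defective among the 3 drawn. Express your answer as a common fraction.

63/143

One ordering (defective drawn first) has probability 6/13 × 7/12 × 6/11 = 252/1716 = 21/143.
There are C(3,1) = 3 such orderings, each equally likely, so P = 3 × 21/143 = 63/143.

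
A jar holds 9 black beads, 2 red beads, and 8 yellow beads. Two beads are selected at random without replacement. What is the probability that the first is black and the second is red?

1/19

Chain rule:
P = 9/19 × 2/18 = 18/342 = 1/19.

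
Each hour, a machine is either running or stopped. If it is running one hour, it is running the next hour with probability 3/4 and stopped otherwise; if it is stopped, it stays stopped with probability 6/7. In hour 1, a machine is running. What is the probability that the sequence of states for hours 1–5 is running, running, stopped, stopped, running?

9/392

Hour 1 is given. For each transition, use the conditional probability from the current state:
P(running | running) = 3/4; P(stopped | running) = 1/4; P(stopped | stopped) = 6/7; P(running | stopped) = 1/7.
P = 3/4 × 1/4 × 6/7 × 1/7 = 18/784 = 9/392.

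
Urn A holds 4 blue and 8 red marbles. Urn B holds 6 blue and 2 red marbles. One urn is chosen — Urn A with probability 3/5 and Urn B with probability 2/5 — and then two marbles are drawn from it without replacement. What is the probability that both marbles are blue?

207/770

From Urn A: P(both blue) = (4/12)(3/11) = 1/11.
From Urn B: P(both blue) = (6/8)(5/7) = 15/28.
Total probability = (3/5)(1/11) + (2/5)(15/28) = 207/770.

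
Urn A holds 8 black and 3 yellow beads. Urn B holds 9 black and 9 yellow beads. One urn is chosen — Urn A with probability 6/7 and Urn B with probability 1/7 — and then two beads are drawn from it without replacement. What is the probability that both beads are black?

From Urn A: P(both black) = (8/11)(7/10) = 28/55.
From Urn B: P(both black) = (9/18)(8/17) = 4/17.
Total probability = (6/7)(28/55) + (1/7)(4/17) = 3076/6545.

3076/6545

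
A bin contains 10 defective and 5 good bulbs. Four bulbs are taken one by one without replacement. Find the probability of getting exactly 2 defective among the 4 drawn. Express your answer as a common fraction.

30/91

One ordering (defective drawn first) has probability 10/15 × 9/14 × 5/13 × 4/12 = 1800/32760 = 5/91.
There are C(4,2) = 6 such orderings, each equally likely, so P = 6 × 5/91 = 30/91.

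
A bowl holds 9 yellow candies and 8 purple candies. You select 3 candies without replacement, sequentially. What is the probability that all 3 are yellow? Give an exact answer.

P(all yellow) = 9/17 × 8/16 × 7/15 = 504/4080 = 21/170.

21/170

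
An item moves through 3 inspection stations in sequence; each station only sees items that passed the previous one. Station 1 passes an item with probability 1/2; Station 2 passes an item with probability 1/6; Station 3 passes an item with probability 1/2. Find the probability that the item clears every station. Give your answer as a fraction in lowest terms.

1/24

The events are sequential, so multiply the conditional probabilities:
P = 1/2 × 1/6 × 1/2 = 1/24.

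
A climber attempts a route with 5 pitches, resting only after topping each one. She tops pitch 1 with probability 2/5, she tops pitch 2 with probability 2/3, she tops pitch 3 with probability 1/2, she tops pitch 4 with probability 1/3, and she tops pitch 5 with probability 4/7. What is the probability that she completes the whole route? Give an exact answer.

The events are sequential, so multiply the conditional probabilities:
P = 2/5 × 2/3 × 1/2 × 1/3 × 4/7 = 16/630 = 8/315.

8/315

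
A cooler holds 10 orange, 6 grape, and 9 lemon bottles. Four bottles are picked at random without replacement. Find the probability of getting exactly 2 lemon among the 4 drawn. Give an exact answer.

432/1265

One ordering (lemon drawn first) has probability 9/25 × 8/24 × 16/23 × 15/22 = 17280/303600 = 72/1265.
There are C(4,2) = 6 such orderings, each equally likely, so P = 6 × 72/1265 = 432/1265.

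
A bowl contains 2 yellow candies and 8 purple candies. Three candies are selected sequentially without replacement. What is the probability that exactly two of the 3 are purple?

7/15

One ordering (purple drawn first) has probability 8/10 × 7/9 × 2/8 = 112/720 = 7/45.
There are C(3,2) = 3 such orderings, each equally likely, so P = 3 × 7/45 = 7/15.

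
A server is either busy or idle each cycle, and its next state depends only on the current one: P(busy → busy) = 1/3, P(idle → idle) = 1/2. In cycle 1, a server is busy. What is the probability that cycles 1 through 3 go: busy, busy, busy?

Cycle 1 is given. For each transition, use the conditional probability from the current state:
P(busy | busy) = 1/3; P(busy | busy) = 1/3.
P = 1/3 × 1/3 = 1/9.

1/9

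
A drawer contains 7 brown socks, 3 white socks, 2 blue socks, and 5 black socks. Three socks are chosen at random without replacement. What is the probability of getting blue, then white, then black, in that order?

1/136

Multiply the probability of each draw given the previous ones:
P = 2/17 × 3/16 × 5/15 = 30/4080 = 1/136.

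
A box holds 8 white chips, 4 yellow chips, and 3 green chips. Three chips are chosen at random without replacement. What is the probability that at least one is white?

P(no white) = 7/15 × 6/14 × 5/13 = 210/2730 = 1/13.
P(at least one) = 1 − 1/13 = 12/13.

12/13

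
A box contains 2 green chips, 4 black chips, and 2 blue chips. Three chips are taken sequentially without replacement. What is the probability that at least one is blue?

P(no blue) = 6/8 × 5/7 × 4/6 = 120/336 = 5/14.
P(at least one) = 1 − 5/14 = 9/14.

9/14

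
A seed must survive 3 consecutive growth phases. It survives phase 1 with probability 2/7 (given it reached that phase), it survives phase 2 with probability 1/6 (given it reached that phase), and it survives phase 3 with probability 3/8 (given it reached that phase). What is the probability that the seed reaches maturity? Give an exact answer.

1/56

Multiplying along the chain,
P = 2/7 × 1/6 × 3/8 = 6/336 = 1/56.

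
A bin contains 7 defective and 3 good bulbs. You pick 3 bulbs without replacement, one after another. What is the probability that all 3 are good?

P = 3/10 × 2/9 × 1/8 = 6/720 = 1/120.

1/120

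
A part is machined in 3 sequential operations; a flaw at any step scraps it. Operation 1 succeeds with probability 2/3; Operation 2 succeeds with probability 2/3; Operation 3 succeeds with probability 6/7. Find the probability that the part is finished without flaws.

The events are sequential, so multiply the conditional probabilities:
P = 2/3 × 2/3 × 6/7 = 24/63 = 8/21.

8/21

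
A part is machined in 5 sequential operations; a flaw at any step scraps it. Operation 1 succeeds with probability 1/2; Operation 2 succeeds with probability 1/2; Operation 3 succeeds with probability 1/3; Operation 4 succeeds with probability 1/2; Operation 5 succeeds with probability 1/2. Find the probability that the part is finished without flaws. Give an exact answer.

1/48

The events are sequential, so multiply the conditional probabilities:
P = 1/2 × 1/2 × 1/3 × 1/2 × 1/2 = 1/48.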